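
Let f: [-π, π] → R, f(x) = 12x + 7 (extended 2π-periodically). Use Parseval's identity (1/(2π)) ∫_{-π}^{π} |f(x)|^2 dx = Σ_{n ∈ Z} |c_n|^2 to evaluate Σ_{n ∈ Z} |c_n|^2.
Σ |c_n|^2 = 48π^2 + 49

Expand and integrate term by term over [-π, π]:
  ∫ (12x)^2 dx = 144·(2π^3/3); ∫ 2·12·(7)·x dx = 0 (odd integrand); ∫ 7^2 dx = 49·2π.
So (1/(2π)) ∫_{-π}^{π} (12x + 7)^2 dx = 144π^2/3 + 49 = 48π^2 + 49.
Parseval ⇒ Σ |c_n|^2 = 48π^2 + 49.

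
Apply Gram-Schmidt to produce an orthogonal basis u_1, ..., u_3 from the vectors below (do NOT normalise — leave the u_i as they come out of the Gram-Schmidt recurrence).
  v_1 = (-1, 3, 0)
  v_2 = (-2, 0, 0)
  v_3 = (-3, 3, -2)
Orthogonal basis:
  u_1 = (-1, 3, 0)
  u_2 = (-9/5, -3/5, 0)
  u_3 = (0, 0, -2)

Apply the Gram-Schmidt recurrence
  u_1 = v_1
  u_i = v_i − Σ_{j<i} ((v_i · u_j) / (u_j · u_j)) · u_j.

Step by step this gives:
  u_1 = (-1, 3, 0)
  u_2 = (-9/5, -3/5, 0)
  u_3 = (0, 0, -2)

Orthogonality check:
  u_2 · u_1 = 0 (should be 0)
  u_3 · u_1 = 0 (should be 0)
  u_3 · u_2 = 0 (should be 0)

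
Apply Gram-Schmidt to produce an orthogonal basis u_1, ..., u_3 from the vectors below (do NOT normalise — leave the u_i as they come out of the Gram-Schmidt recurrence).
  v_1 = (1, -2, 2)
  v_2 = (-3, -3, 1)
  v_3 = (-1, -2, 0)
Orthogonal basis:
  u_1 = (1, -2, 2)
  u_2 = (-32/9, -17/9, -1/9)
  u_3 = (20/73, -35/73, -45/73)

Apply the Gram-Schmidt recurrence
  u_1 = v_1
  u_i = v_i − Σ_{j<i} ((v_i · u_j) / (u_j · u_j)) · u_j.

Step by step this gives:
  u_1 = (1, -2, 2)
  u_2 = (-32/9, -17/9, -1/9)
  u_3 = (20/73, -35/73, -45/73)

Orthogonality check:
  u_2 · u_1 = 0 (should be 0)
  u_3 · u_1 = 0 (should be 0)
  u_3 · u_2 = 0 (should be 0)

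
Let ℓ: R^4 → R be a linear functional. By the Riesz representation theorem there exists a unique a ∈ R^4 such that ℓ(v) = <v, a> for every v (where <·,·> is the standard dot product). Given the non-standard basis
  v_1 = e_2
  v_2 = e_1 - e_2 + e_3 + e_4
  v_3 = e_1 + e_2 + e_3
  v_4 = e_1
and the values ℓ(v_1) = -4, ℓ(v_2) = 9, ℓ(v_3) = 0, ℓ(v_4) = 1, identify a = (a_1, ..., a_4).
a = (1, -4, 3, 1)

Write a = (a_1, ..., a_4) in the standard basis. For each basis vector v_i, ℓ(v_i) = <v_i, a> is a linear equation in the a_j's. Collect the n equations into a matrix system V a = ℓ, where row i of V is v_i (expressed in the standard basis). Since V is invertible (lower-triangular with 1s on the diagonal, up to permutation), solve by back-substitution:
  V =
[[0, 1, 0, 0],
 [1, -1, 1, 1],
 [1, 1, 1, 0],
 [1, 0, 0, 0]]
  V a = (-4, 9, 0, 1)
Solving gives a = (1, -4, 3, 1).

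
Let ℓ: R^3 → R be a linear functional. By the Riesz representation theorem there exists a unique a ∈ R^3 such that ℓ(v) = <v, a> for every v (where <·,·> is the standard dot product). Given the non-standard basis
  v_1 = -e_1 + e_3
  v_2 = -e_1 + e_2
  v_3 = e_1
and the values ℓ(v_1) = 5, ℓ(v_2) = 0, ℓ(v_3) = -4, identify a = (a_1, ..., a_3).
a = (-4, -4, 1)

Write a = (a_1, ..., a_3) in the standard basis. For each basis vector v_i, ℓ(v_i) = <v_i, a> is a linear equation in the a_j's. Collect the n equations into a matrix system V a = ℓ, where row i of V is v_i (expressed in the standard basis). Since V is invertible (lower-triangular with 1s on the diagonal, up to permutation), solve by back-substitution:
  V =
[[-1, 0, 1],
 [-1, 1, 0],
 [1, 0, 0]]
  V a = (5, 0, -4)
Solving gives a = (-4, -4, 1).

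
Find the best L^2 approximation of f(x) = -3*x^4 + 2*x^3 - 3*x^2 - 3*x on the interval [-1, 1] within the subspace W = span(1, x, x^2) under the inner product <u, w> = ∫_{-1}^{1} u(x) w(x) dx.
g(x) = -39*x^2/7 - 9*x/5 + 9/35

The best approximation g ∈ W is the orthogonal projection of f onto W. Writing g = a_0 + a_1 x + a_2 x^2, the coefficients solve the normal equations G · a = b where
  G_{ij} = <φ_i, φ_j> and b_i = <f, φ_i>, with φ_0 = 1, φ_1 = x, φ_2 = x^2.
G =
  [2, 0, 2/3]
  [0, 2/3, 0]
  [2/3, 0, 2/5],
b = (-16/5, -6/5, -72/35).
Solving gives a_0 = 9/35, a_1 = -9/5, a_2 = -39/7, so
  g(x) = -39*x^2/7 - 9*x/5 + 9/35.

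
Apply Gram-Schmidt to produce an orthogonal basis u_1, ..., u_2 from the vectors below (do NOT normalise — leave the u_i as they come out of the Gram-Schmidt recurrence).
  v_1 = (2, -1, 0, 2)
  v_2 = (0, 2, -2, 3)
Orthogonal basis:
  u_1 = (2, -1, 0, 2)
  u_2 = (-8/9, 22/9, -2, 19/9)

Apply the Gram-Schmidt recurrence
  u_1 = v_1
  u_i = v_i − Σ_{j<i} ((v_i · u_j) / (u_j · u_j)) · u_j.

Step by step this gives:
  u_1 = (2, -1, 0, 2)
  u_2 = (-8/9, 22/9, -2, 19/9)

Orthogonality check:
  u_2 · u_1 = 0 (should be 0)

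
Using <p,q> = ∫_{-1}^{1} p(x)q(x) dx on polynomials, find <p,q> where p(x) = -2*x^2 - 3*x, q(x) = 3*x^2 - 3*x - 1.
<p,q> = 74/15

Expand the product: p(x)·q(x) = -6*x^4 - 3*x^3 + 11*x^2 + 3*x.
∫_{-1}^{1} of each monomial x^k gives [2/(k+1) if k even, 0 if k odd]. Integrating term-by-term (or equivalently evaluating the antiderivative F(x) = -6*x^5/5 - 3*x^4/4 + 11*x^3/3 + 3*x^2/2 at the endpoints):
  F(1) − F(−1) = 193/60 − (-103/60) = 74/15.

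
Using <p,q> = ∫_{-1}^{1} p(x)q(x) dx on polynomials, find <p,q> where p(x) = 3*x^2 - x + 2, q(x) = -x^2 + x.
<p,q> = -16/5

Expand the product: p(x)·q(x) = -3*x^4 + 4*x^3 - 3*x^2 + 2*x.
∫_{-1}^{1} of each monomial x^k gives [2/(k+1) if k even, 0 if k odd]. Integrating term-by-term (or equivalently evaluating the antiderivative F(x) = -3*x^5/5 + x^4 - x^3 + x^2 at the endpoints):
  F(1) − F(−1) = 2/5 − (18/5) = -16/5.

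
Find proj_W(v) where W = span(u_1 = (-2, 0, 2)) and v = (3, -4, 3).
proj_W(v) = (0, 0, 0)

Set up U = [u_1 | ... | u_1] ∈ R^(3×1). The projector onto W = col(U) is P = U (U^T U)^(-1) U^T.
Compute U^T U =
  [8],
and U^T v = (0).
Solve U^T U · c = U^T v for the coefficients: c = (0). The projection is proj_W(v) = U c.
Check: (v - proj_W(v)) · u_1 = 0  (should be 0).
Result: proj_W(v) = (0, 0, 0).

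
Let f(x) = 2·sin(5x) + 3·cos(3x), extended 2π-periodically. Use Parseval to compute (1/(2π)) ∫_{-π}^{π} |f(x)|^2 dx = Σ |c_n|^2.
Σ |c_n|^2 = 13/2

Expand |f|^2 and use orthogonality of {sin(nx), cos(mx)} on [-π, π]:
  ∫_{-π}^{π} sin(nx)^2 dx = π, ∫ cos(mx)^2 dx = π, and cross terms integrate to 0.
So ∫_{-π}^{π} f(x)^2 dx = 2^2 · π + 3^2 · π = (4 + 9)π.
Divide by 2π: (4 + 9)/2 = 13/2.
By Parseval, this equals Σ |c_n|^2.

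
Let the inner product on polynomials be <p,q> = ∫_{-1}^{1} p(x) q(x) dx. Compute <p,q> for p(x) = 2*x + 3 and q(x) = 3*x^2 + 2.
<p,q> = 18

Expand the product: p(x)·q(x) = 6*x^3 + 9*x^2 + 4*x + 6.
∫_{-1}^{1} of each monomial x^k gives [2/(k+1) if k even, 0 if k odd]. Integrating term-by-term (or equivalently evaluating the antiderivative F(x) = 3*x^4/2 + 3*x^3 + 2*x^2 + 6*x at the endpoints):
  F(1) − F(−1) = 25/2 − (-11/2) = 18.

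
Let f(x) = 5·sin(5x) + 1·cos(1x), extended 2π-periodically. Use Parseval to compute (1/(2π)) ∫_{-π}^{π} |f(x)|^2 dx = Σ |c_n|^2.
Σ |c_n|^2 = 13

Expand |f|^2 and use orthogonality of {sin(nx), cos(mx)} on [-π, π]:
  ∫_{-π}^{π} sin(nx)^2 dx = π, ∫ cos(mx)^2 dx = π, and cross terms integrate to 0.
So ∫_{-π}^{π} f(x)^2 dx = 5^2 · π + 1^2 · π = (25 + 1)π.
Divide by 2π: (25 + 1)/2 = 13.
By Parseval, this equals Σ |c_n|^2.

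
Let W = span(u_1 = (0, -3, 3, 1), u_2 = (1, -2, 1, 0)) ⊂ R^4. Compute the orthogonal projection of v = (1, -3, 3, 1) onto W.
proj_W(v) = (19/33, -10/3, 91/33, 8/11)

Set up U = [u_1 | ... | u_2] ∈ R^(4×2). The projector onto W = col(U) is P = U (U^T U)^(-1) U^T.
Compute U^T U =
  [19, 9]
  [9, 6],
and U^T v = (19, 10).
Solve U^T U · c = U^T v for the coefficients: c = (8/11, 19/33). The projection is proj_W(v) = U c.
Check: (v - proj_W(v)) · u_1 = 0  (should be 0).
Check: (v - proj_W(v)) · u_2 = 0  (should be 0).
Result: proj_W(v) = (19/33, -10/3, 91/33, 8/11).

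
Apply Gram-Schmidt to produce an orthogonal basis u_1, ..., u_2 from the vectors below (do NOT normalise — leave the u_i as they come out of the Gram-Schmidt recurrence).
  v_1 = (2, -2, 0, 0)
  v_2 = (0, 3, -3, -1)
Orthogonal basis:
  u_1 = (2, -2, 0, 0)
  u_2 = (3/2, 3/2, -3, -1)

Apply the Gram-Schmidt recurrence
  u_1 = v_1
  u_i = v_i − Σ_{j<i} ((v_i · u_j) / (u_j · u_j)) · u_j.

Step by step this gives:
  u_1 = (2, -2, 0, 0)
  u_2 = (3/2, 3/2, -3, -1)

Orthogonality check:
  u_2 · u_1 = 0 (should be 0)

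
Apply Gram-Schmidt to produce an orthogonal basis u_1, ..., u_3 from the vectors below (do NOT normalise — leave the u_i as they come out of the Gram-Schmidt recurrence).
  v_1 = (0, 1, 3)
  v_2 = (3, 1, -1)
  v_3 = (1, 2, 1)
Orthogonal basis:
  u_1 = (0, 1, 3)
  u_2 = (3, 6/5, -2/5)
  u_3 = (-22/53, 99/106, -33/106)

Apply the Gram-Schmidt recurrence
  u_1 = v_1
  u_i = v_i − Σ_{j<i} ((v_i · u_j) / (u_j · u_j)) · u_j.

Step by step this gives:
  u_1 = (0, 1, 3)
  u_2 = (3, 6/5, -2/5)
  u_3 = (-22/53, 99/106, -33/106)

Orthogonality check:
  u_2 · u_1 = 0 (should be 0)
  u_3 · u_1 = 0 (should be 0)
  u_3 · u_2 = 0 (should be 0)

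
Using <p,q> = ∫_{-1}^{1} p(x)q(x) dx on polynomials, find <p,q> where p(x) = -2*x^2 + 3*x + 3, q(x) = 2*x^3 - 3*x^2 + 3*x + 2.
<p,q> = 212/15

Expand the product: p(x)·q(x) = -4*x^5 + 12*x^4 - 9*x^3 - 4*x^2 + 15*x + 6.
∫_{-1}^{1} of each monomial x^k gives [2/(k+1) if k even, 0 if k odd]. Integrating term-by-term (or equivalently evaluating the antiderivative F(x) = -2*x^6/3 + 12*x^5/5 - 9*x^4/4 - 4*x^3/3 + 15*x^2/2 + 6*x at the endpoints):
  F(1) − F(−1) = 233/20 − (-149/60) = 212/15.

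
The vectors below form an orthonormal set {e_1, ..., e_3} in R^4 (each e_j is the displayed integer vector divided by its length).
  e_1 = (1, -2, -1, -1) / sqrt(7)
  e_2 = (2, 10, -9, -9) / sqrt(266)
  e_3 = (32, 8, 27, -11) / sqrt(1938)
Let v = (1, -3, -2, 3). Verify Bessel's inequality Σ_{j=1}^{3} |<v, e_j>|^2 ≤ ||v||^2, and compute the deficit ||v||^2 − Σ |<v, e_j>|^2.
Σ |<v, e_j>|^2 = 689/51; ||v||^2 = 23; deficit = 484/51

Write each e_j = u_j / sqrt(<u_j, u_j>) where u_j is the displayed integer vector. Then <v, e_j> = <v, u_j> / sqrt(<u_j, u_j>), so |<v, e_j>|^2 = <v, u_j>^2 / <u_j, u_j>.
Coefficients: <v, e_1> = 6/sqrt(7), <v, e_2> = -37/sqrt(266), <v, e_3> = -79/sqrt(1938).
Square and sum: Σ |<v, e_j>|^2 = 689/51.
Compute ||v||^2 = v·v = 23.
Deficit = 23 − 689/51 = 484/51 ≥ 0, confirming Bessel's inequality. (The deficit equals ||v − Σ <v,e_j> e_j||^2, the squared distance from v to span{e_j}.)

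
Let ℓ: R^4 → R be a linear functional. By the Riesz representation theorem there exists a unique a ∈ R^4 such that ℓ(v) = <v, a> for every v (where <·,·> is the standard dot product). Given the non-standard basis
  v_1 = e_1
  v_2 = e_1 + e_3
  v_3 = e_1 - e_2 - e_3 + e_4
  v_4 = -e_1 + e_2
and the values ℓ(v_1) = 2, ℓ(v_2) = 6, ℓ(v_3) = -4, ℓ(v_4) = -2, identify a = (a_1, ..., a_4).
a = (2, 0, 4, -2)

Write a = (a_1, ..., a_4) in the standard basis. For each basis vector v_i, ℓ(v_i) = <v_i, a> is a linear equation in the a_j's. Collect the n equations into a matrix system V a = ℓ, where row i of V is v_i (expressed in the standard basis). Since V is invertible (lower-triangular with 1s on the diagonal, up to permutation), solve by back-substitution:
  V =
[[1, 0, 0, 0],
 [1, 0, 1, 0],
 [1, -1, -1, 1],
 [-1, 1, 0, 0]]
  V a = (2, 6, -4, -2)
Solving gives a = (2, 0, 4, -2).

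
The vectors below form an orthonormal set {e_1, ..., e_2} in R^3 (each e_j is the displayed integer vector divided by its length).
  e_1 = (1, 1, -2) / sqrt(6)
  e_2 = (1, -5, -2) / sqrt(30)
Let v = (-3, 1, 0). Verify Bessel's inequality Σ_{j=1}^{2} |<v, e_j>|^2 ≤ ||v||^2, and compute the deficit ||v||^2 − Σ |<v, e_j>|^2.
Σ |<v, e_j>|^2 = 14/5; ||v||^2 = 10; deficit = 36/5

Write each e_j = u_j / sqrt(<u_j, u_j>) where u_j is the displayed integer vector. Then <v, e_j> = <v, u_j> / sqrt(<u_j, u_j>), so |<v, e_j>|^2 = <v, u_j>^2 / <u_j, u_j>.
Coefficients: <v, e_1> = -2/sqrt(6), <v, e_2> = -8/sqrt(30).
Square and sum: Σ |<v, e_j>|^2 = 14/5.
Compute ||v||^2 = v·v = 10.
Deficit = 10 − 14/5 = 36/5 ≥ 0, confirming Bessel's inequality. (The deficit equals ||v − Σ <v,e_j> e_j||^2, the squared distance from v to span{e_j}.)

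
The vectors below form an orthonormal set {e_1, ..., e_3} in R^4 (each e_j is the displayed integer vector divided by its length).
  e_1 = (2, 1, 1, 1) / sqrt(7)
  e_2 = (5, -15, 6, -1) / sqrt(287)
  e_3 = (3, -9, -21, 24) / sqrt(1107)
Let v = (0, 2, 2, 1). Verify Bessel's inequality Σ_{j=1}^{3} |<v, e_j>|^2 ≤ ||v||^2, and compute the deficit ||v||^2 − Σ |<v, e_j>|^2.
Σ |<v, e_j>|^2 = 6; ||v||^2 = 9; deficit = 3

Write each e_j = u_j / sqrt(<u_j, u_j>) where u_j is the displayed integer vector. Then <v, e_j> = <v, u_j> / sqrt(<u_j, u_j>), so |<v, e_j>|^2 = <v, u_j>^2 / <u_j, u_j>.
Coefficients: <v, e_1> = 5/sqrt(7), <v, e_2> = -19/sqrt(287), <v, e_3> = -36/sqrt(1107).
Square and sum: Σ |<v, e_j>|^2 = 6.
Compute ||v||^2 = v·v = 9.
Deficit = 9 − 6 = 3 ≥ 0, confirming Bessel's inequality. (The deficit equals ||v − Σ <v,e_j> e_j||^2, the squared distance from v to span{e_j}.)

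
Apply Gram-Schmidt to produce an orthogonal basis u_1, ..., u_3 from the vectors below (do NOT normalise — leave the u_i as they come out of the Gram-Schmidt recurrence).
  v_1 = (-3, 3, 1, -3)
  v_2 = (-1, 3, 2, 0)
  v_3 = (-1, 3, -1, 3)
Orthogonal basis:
  u_1 = (-3, 3, 1, -3)
  u_2 = (1/2, 3/2, 3/2, 3/2)
  u_3 = (-9/7, 9/7, -18/7, 12/7)

Apply the Gram-Schmidt recurrence
  u_1 = v_1
  u_i = v_i − Σ_{j<i} ((v_i · u_j) / (u_j · u_j)) · u_j.

Step by step this gives:
  u_1 = (-3, 3, 1, -3)
  u_2 = (1/2, 3/2, 3/2, 3/2)
  u_3 = (-9/7, 9/7, -18/7, 12/7)

Orthogonality check:
  u_2 · u_1 = 0 (should be 0)
  u_3 · u_1 = 0 (should be 0)
  u_3 · u_2 = 0 (should be 0)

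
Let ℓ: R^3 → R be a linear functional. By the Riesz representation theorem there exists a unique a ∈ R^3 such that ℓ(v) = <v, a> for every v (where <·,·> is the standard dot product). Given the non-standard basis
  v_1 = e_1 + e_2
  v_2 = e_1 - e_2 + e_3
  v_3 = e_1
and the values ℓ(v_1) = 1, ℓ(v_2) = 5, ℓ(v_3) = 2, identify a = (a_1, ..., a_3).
a = (2, -1, 2)

Write a = (a_1, ..., a_3) in the standard basis. For each basis vector v_i, ℓ(v_i) = <v_i, a> is a linear equation in the a_j's. Collect the n equations into a matrix system V a = ℓ, where row i of V is v_i (expressed in the standard basis). Since V is invertible (lower-triangular with 1s on the diagonal, up to permutation), solve by back-substitution:
  V =
[[1, 1, 0],
 [1, -1, 1],
 [1, 0, 0]]
  V a = (1, 5, 2)
Solving gives a = (2, -1, 2).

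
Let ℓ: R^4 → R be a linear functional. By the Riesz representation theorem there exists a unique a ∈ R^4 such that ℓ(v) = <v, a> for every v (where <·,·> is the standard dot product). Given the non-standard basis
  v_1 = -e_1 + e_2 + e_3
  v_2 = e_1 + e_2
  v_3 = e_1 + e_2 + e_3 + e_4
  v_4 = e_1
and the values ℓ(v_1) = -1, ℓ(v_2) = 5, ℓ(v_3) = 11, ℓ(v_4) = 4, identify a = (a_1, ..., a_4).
a = (4, 1, 2, 4)

Write a = (a_1, ..., a_4) in the standard basis. For each basis vector v_i, ℓ(v_i) = <v_i, a> is a linear equation in the a_j's. Collect the n equations into a matrix system V a = ℓ, where row i of V is v_i (expressed in the standard basis). Since V is invertible (lower-triangular with 1s on the diagonal, up to permutation), solve by back-substitution:
  V =
[[-1, 1, 1, 0],
 [1, 1, 0, 0],
 [1, 1, 1, 1],
 [1, 0, 0, 0]]
  V a = (-1, 5, 11, 4)
Solving gives a = (4, 1, 2, 4).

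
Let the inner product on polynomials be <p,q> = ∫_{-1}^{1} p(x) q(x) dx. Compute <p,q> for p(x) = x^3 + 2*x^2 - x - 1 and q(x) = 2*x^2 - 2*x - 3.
<p,q> = 14/5

Expand the product: p(x)·q(x) = 2*x^5 + 2*x^4 - 9*x^3 - 6*x^2 + 5*x + 3.
∫_{-1}^{1} of each monomial x^k gives [2/(k+1) if k even, 0 if k odd]. Integrating term-by-term (or equivalently evaluating the antiderivative F(x) = x^6/3 + 2*x^5/5 - 9*x^4/4 - 2*x^3 + 5*x^2/2 + 3*x at the endpoints):
  F(1) − F(−1) = 119/60 − (-49/60) = 14/5.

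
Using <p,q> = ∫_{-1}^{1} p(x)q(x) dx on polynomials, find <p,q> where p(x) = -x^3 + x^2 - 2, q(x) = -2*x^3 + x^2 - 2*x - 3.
<p,q> = 1096/105

Expand the product: p(x)·q(x) = 2*x^6 - 3*x^5 + 3*x^4 + 5*x^3 - 5*x^2 + 4*x + 6.
∫_{-1}^{1} of each monomial x^k gives [2/(k+1) if k even, 0 if k odd]. Integrating term-by-term (or equivalently evaluating the antiderivative F(x) = 2*x^7/7 - x^6/2 + 3*x^5/5 + 5*x^4/4 - 5*x^3/3 + 2*x^2 + 6*x at the endpoints):
  F(1) − F(−1) = 3347/420 − (-1037/420) = 1096/105.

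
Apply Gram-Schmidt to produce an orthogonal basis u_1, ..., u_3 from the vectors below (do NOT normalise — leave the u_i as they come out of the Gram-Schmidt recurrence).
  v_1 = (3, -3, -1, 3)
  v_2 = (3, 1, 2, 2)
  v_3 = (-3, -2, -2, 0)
Orthogonal basis:
  u_1 = (3, -3, -1, 3)
  u_2 = (27/14, 29/14, 33/14, 13/14)
  u_3 = (-189/202, -1/202, 36/101, 106/101)

Apply the Gram-Schmidt recurrence
  u_1 = v_1
  u_i = v_i − Σ_{j<i} ((v_i · u_j) / (u_j · u_j)) · u_j.

Step by step this gives:
  u_1 = (3, -3, -1, 3)
  u_2 = (27/14, 29/14, 33/14, 13/14)
  u_3 = (-189/202, -1/202, 36/101, 106/101)

Orthogonality check:
  u_2 · u_1 = 0 (should be 0)
  u_3 · u_1 = 0 (should be 0)
  u_3 · u_2 = 0 (should be 0)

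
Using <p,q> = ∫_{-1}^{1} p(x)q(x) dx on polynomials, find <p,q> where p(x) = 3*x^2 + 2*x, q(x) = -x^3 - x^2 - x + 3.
<p,q> = 8/3

Expand the product: p(x)·q(x) = -3*x^5 - 5*x^4 - 5*x^3 + 7*x^2 + 6*x.
∫_{-1}^{1} of each monomial x^k gives [2/(k+1) if k even, 0 if k odd]. Integrating term-by-term (or equivalently evaluating the antiderivative F(x) = -x^6/2 - x^5 - 5*x^4/4 + 7*x^3/3 + 3*x^2 at the endpoints):
  F(1) − F(−1) = 31/12 − (-1/12) = 8/3.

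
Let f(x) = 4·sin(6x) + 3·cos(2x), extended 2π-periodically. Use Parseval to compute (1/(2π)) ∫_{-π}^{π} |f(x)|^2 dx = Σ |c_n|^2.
Σ |c_n|^2 = 25/2

Expand |f|^2 and use orthogonality of {sin(nx), cos(mx)} on [-π, π]:
  ∫_{-π}^{π} sin(nx)^2 dx = π, ∫ cos(mx)^2 dx = π, and cross terms integrate to 0.
So ∫_{-π}^{π} f(x)^2 dx = 4^2 · π + 3^2 · π = (16 + 9)π.
Divide by 2π: (16 + 9)/2 = 25/2.
By Parseval, this equals Σ |c_n|^2.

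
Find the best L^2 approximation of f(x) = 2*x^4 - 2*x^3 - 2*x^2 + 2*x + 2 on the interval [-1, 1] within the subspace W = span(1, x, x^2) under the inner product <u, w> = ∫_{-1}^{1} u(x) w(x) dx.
g(x) = -2*x^2/7 + 4*x/5 + 64/35

The best approximation g ∈ W is the orthogonal projection of f onto W. Writing g = a_0 + a_1 x + a_2 x^2, the coefficients solve the normal equations G · a = b where
  G_{ij} = <φ_i, φ_j> and b_i = <f, φ_i>, with φ_0 = 1, φ_1 = x, φ_2 = x^2.
G =
  [2, 0, 2/3]
  [0, 2/3, 0]
  [2/3, 0, 2/5],
b = (52/15, 8/15, 116/105).
Solving gives a_0 = 64/35, a_1 = 4/5, a_2 = -2/7, so
  g(x) = -2*x^2/7 + 4*x/5 + 64/35.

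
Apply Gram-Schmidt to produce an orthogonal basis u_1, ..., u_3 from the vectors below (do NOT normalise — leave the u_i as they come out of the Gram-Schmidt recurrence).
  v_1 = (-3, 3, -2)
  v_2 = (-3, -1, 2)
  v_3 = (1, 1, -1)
Orthogonal basis:
  u_1 = (-3, 3, -2)
  u_2 = (-30/11, -14/11, 24/11)
  u_3 = (1/19, 3/19, 3/19)

Apply the Gram-Schmidt recurrence
  u_1 = v_1
  u_i = v_i − Σ_{j<i} ((v_i · u_j) / (u_j · u_j)) · u_j.

Step by step this gives:
  u_1 = (-3, 3, -2)
  u_2 = (-30/11, -14/11, 24/11)
  u_3 = (1/19, 3/19, 3/19)

Orthogonality check:
  u_2 · u_1 = 0 (should be 0)
  u_3 · u_1 = 0 (should be 0)
  u_3 · u_2 = 0 (should be 0)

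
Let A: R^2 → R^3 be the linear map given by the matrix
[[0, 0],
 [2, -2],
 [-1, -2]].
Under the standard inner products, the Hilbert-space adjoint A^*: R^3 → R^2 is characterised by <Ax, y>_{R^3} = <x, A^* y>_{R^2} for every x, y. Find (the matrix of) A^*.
A^* = A^T =
[[0, 2, -1],
 [0, -2, -2]]

For real matrices with standard dot products, the defining identity <Ax, y> = <x, A^* y> gives (Ax)^T y = x^T (A^*) y, i.e. x^T A^T y = x^T (A^*) y. Since this holds for all x, y, we must have A^* = A^T. Therefore
A^* =
[[0, 2, -1],
 [0, -2, -2]].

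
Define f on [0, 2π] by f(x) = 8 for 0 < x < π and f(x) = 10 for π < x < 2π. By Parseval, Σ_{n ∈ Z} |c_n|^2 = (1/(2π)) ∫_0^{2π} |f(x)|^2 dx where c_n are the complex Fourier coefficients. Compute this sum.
Σ |c_n|^2 = 82

Parseval equates the L^2 energy of f (normalised by 1/(2π)) with the ℓ^2 sum of its Fourier coefficients: (1/(2π)) ∫_0^{2π} |f|^2 = Σ |c_n|^2.
Compute the left side: (1/(2π)) [∫_0^π 8^2 dx + ∫_π^{2π} 10^2 dx] = (1/(2π)) · (64π + 100π) = (64 + 100)/2 = 82.
So Σ_{n ∈ Z} |c_n|^2 = 82.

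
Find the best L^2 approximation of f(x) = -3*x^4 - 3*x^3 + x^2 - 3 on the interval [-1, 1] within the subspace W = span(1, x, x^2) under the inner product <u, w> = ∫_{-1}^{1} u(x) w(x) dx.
g(x) = -11*x^2/7 - 9*x/5 - 96/35

The best approximation g ∈ W is the orthogonal projection of f onto W. Writing g = a_0 + a_1 x + a_2 x^2, the coefficients solve the normal equations G · a = b where
  G_{ij} = <φ_i, φ_j> and b_i = <f, φ_i>, with φ_0 = 1, φ_1 = x, φ_2 = x^2.
G =
  [2, 0, 2/3]
  [0, 2/3, 0]
  [2/3, 0, 2/5],
b = (-98/15, -6/5, -86/35).
Solving gives a_0 = -96/35, a_1 = -9/5, a_2 = -11/7, so
  g(x) = -11*x^2/7 - 9*x/5 - 96/35.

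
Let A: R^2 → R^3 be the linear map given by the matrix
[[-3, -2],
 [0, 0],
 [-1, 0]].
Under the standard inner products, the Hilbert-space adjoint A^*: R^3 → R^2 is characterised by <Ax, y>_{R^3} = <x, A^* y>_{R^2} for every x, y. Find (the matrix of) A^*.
A^* = A^T =
[[-3, 0, -1],
 [-2, 0, 0]]

For real matrices with standard dot products, the defining identity <Ax, y> = <x, A^* y> gives (Ax)^T y = x^T (A^*) y, i.e. x^T A^T y = x^T (A^*) y. Since this holds for all x, y, we must have A^* = A^T. Therefore
A^* =
[[-3, 0, -1],
 [-2, 0, 0]].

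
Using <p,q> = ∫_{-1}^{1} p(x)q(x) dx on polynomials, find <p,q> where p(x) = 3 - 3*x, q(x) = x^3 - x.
<p,q> = 4/5

Expand the product: p(x)·q(x) = -3*x^4 + 3*x^3 + 3*x^2 - 3*x.
∫_{-1}^{1} of each monomial x^k gives [2/(k+1) if k even, 0 if k odd]. Integrating term-by-term (or equivalently evaluating the antiderivative F(x) = -3*x^5/5 + 3*x^4/4 + x^3 - 3*x^2/2 at the endpoints):
  F(1) − F(−1) = -7/20 − (-23/20) = 4/5.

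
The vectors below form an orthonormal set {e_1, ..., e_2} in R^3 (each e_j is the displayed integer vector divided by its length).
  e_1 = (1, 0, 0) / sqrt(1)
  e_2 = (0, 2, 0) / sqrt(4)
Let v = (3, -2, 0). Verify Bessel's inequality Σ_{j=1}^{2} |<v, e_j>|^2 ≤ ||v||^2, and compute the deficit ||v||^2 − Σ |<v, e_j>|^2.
Σ |<v, e_j>|^2 = 13; ||v||^2 = 13; deficit = 0

Write each e_j = u_j / sqrt(<u_j, u_j>) where u_j is the displayed integer vector. Then <v, e_j> = <v, u_j> / sqrt(<u_j, u_j>), so |<v, e_j>|^2 = <v, u_j>^2 / <u_j, u_j>.
Coefficients: <v, e_1> = 3/sqrt(1), <v, e_2> = -4/sqrt(4).
Square and sum: Σ |<v, e_j>|^2 = 13.
Compute ||v||^2 = v·v = 13.
Deficit = 13 − 13 = 0 ≥ 0, confirming Bessel's inequality. (The deficit equals ||v − Σ <v,e_j> e_j||^2, the squared distance from v to span{e_j}.)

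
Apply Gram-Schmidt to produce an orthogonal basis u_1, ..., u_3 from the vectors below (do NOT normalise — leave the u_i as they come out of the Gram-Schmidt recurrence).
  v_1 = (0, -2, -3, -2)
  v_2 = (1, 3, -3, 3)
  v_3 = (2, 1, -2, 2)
Orthogonal basis:
  u_1 = (0, -2, -3, -2)
  u_2 = (1, 45/17, -60/17, 45/17)
  u_3 = (645/467, -298/467, 86/467, 169/467)

Apply the Gram-Schmidt recurrence
  u_1 = v_1
  u_i = v_i − Σ_{j<i} ((v_i · u_j) / (u_j · u_j)) · u_j.

Step by step this gives:
  u_1 = (0, -2, -3, -2)
  u_2 = (1, 45/17, -60/17, 45/17)
  u_3 = (645/467, -298/467, 86/467, 169/467)

Orthogonality check:
  u_2 · u_1 = 0 (should be 0)
  u_3 · u_1 = 0 (should be 0)
  u_3 · u_2 = 0 (should be 0)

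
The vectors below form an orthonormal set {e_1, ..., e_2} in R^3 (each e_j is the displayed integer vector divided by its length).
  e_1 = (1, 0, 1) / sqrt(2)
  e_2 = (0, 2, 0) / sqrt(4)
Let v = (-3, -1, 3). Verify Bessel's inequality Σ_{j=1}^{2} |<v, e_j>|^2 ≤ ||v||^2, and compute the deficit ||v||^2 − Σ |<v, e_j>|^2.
Σ |<v, e_j>|^2 = 1; ||v||^2 = 19; deficit = 18

Write each e_j = u_j / sqrt(<u_j, u_j>) where u_j is the displayed integer vector. Then <v, e_j> = <v, u_j> / sqrt(<u_j, u_j>), so |<v, e_j>|^2 = <v, u_j>^2 / <u_j, u_j>.
Coefficients: <v, e_1> = 0/sqrt(2), <v, e_2> = -2/sqrt(4).
Square and sum: Σ |<v, e_j>|^2 = 1.
Compute ||v||^2 = v·v = 19.
Deficit = 19 − 1 = 18 ≥ 0, confirming Bessel's inequality. (The deficit equals ||v − Σ <v,e_j> e_j||^2, the squared distance from v to span{e_j}.)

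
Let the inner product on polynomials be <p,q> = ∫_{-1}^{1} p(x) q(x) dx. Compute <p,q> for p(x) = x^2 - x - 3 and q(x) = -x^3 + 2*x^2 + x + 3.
<p,q> = -292/15

Expand the product: p(x)·q(x) = -x^5 + 3*x^4 + 2*x^3 - 4*x^2 - 6*x - 9.
∫_{-1}^{1} of each monomial x^k gives [2/(k+1) if k even, 0 if k odd]. Integrating term-by-term (or equivalently evaluating the antiderivative F(x) = -x^6/6 + 3*x^5/5 + x^4/2 - 4*x^3/3 - 3*x^2 - 9*x at the endpoints):
  F(1) − F(−1) = -62/5 − (106/15) = -292/15.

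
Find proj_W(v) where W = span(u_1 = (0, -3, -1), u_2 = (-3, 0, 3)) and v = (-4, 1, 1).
proj_W(v) = (-46/19, 9/19, 49/19)

Set up U = [u_1 | ... | u_2] ∈ R^(3×2). The projector onto W = col(U) is P = U (U^T U)^(-1) U^T.
Compute U^T U =
  [10, -3]
  [-3, 18],
and U^T v = (-4, 15).
Solve U^T U · c = U^T v for the coefficients: c = (-3/19, 46/57). The projection is proj_W(v) = U c.
Check: (v - proj_W(v)) · u_1 = 0  (should be 0).
Check: (v - proj_W(v)) · u_2 = 0  (should be 0).
Result: proj_W(v) = (-46/19, 9/19, 49/19).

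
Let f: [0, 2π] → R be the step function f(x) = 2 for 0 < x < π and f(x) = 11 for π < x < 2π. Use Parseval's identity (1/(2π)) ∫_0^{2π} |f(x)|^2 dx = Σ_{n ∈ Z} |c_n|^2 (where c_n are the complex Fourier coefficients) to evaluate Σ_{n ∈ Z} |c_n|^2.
Σ |c_n|^2 = 125/2

Parseval equates the L^2 energy of f (normalised by 1/(2π)) with the ℓ^2 sum of its Fourier coefficients: (1/(2π)) ∫_0^{2π} |f|^2 = Σ |c_n|^2.
Compute the left side: (1/(2π)) [∫_0^π 2^2 dx + ∫_π^{2π} 11^2 dx] = (1/(2π)) · (4π + 121π) = (4 + 121)/2 = 125/2.
So Σ_{n ∈ Z} |c_n|^2 = 125/2.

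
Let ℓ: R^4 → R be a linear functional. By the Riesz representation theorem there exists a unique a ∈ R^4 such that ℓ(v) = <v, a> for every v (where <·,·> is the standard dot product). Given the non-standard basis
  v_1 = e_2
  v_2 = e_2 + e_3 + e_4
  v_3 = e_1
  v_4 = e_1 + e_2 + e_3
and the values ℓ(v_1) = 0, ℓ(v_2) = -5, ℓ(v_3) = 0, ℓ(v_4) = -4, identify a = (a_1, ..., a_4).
a = (0, 0, -4, -1)

Write a = (a_1, ..., a_4) in the standard basis. For each basis vector v_i, ℓ(v_i) = <v_i, a> is a linear equation in the a_j's. Collect the n equations into a matrix system V a = ℓ, where row i of V is v_i (expressed in the standard basis). Since V is invertible (lower-triangular with 1s on the diagonal, up to permutation), solve by back-substitution:
  V =
[[0, 1, 0, 0],
 [0, 1, 1, 1],
 [1, 0, 0, 0],
 [1, 1, 1, 0]]
  V a = (0, -5, 0, -4)
Solving gives a = (0, 0, -4, -1).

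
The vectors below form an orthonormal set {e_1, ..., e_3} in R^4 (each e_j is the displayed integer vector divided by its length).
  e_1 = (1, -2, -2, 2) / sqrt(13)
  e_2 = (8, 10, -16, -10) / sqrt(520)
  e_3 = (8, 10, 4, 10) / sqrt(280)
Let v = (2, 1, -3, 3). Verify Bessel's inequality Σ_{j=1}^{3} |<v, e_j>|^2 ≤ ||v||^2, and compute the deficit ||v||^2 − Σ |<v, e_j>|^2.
Σ |<v, e_j>|^2 = 152/7; ||v||^2 = 23; deficit = 9/7

Write each e_j = u_j / sqrt(<u_j, u_j>) where u_j is the displayed integer vector. Then <v, e_j> = <v, u_j> / sqrt(<u_j, u_j>), so |<v, e_j>|^2 = <v, u_j>^2 / <u_j, u_j>.
Coefficients: <v, e_1> = 12/sqrt(13), <v, e_2> = 44/sqrt(520), <v, e_3> = 44/sqrt(280).
Square and sum: Σ |<v, e_j>|^2 = 152/7.
Compute ||v||^2 = v·v = 23.
Deficit = 23 − 152/7 = 9/7 ≥ 0, confirming Bessel's inequality. (The deficit equals ||v − Σ <v,e_j> e_j||^2, the squared distance from v to span{e_j}.)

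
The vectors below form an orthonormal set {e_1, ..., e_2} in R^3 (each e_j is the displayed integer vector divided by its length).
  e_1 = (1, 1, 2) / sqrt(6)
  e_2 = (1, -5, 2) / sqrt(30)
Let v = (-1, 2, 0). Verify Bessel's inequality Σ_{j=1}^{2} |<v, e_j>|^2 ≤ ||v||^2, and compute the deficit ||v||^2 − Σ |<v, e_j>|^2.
Σ |<v, e_j>|^2 = 21/5; ||v||^2 = 5; deficit = 4/5

Write each e_j = u_j / sqrt(<u_j, u_j>) where u_j is the displayed integer vector. Then <v, e_j> = <v, u_j> / sqrt(<u_j, u_j>), so |<v, e_j>|^2 = <v, u_j>^2 / <u_j, u_j>.
Coefficients: <v, e_1> = 1/sqrt(6), <v, e_2> = -11/sqrt(30).
Square and sum: Σ |<v, e_j>|^2 = 21/5.
Compute ||v||^2 = v·v = 5.
Deficit = 5 − 21/5 = 4/5 ≥ 0, confirming Bessel's inequality. (The deficit equals ||v − Σ <v,e_j> e_j||^2, the squared distance from v to span{e_j}.)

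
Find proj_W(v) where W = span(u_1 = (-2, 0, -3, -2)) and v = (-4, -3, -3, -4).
proj_W(v) = (-50/17, 0, -75/17, -50/17)

Set up U = [u_1 | ... | u_1] ∈ R^(4×1). The projector onto W = col(U) is P = U (U^T U)^(-1) U^T.
Compute U^T U =
  [17],
and U^T v = (25).
Solve U^T U · c = U^T v for the coefficients: c = (25/17). The projection is proj_W(v) = U c.
Check: (v - proj_W(v)) · u_1 = 0  (should be 0).
Result: proj_W(v) = (-50/17, 0, -75/17, -50/17).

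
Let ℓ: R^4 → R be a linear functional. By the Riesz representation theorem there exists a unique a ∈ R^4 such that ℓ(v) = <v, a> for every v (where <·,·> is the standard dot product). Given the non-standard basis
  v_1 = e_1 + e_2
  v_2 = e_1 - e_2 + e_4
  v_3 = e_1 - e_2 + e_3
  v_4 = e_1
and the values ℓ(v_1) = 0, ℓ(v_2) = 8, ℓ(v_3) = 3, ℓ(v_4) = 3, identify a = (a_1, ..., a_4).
a = (3, -3, -3, 2)

Write a = (a_1, ..., a_4) in the standard basis. For each basis vector v_i, ℓ(v_i) = <v_i, a> is a linear equation in the a_j's. Collect the n equations into a matrix system V a = ℓ, where row i of V is v_i (expressed in the standard basis). Since V is invertible (lower-triangular with 1s on the diagonal, up to permutation), solve by back-substitution:
  V =
[[1, 1, 0, 0],
 [1, -1, 0, 1],
 [1, -1, 1, 0],
 [1, 0, 0, 0]]
  V a = (0, 8, 3, 3)
Solving gives a = (3, -3, -3, 2).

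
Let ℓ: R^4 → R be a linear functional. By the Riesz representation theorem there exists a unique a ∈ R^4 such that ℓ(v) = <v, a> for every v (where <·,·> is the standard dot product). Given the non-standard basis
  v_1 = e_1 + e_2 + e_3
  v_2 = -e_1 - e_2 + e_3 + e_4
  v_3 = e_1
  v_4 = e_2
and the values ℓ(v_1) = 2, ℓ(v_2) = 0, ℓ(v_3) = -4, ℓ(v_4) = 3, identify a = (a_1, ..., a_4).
a = (-4, 3, 3, -4)

Write a = (a_1, ..., a_4) in the standard basis. For each basis vector v_i, ℓ(v_i) = <v_i, a> is a linear equation in the a_j's. Collect the n equations into a matrix system V a = ℓ, where row i of V is v_i (expressed in the standard basis). Since V is invertible (lower-triangular with 1s on the diagonal, up to permutation), solve by back-substitution:
  V =
[[1, 1, 1, 0],
 [-1, -1, 1, 1],
 [1, 0, 0, 0],
 [0, 1, 0, 0]]
  V a = (2, 0, -4, 3)
Solving gives a = (-4, 3, 3, -4).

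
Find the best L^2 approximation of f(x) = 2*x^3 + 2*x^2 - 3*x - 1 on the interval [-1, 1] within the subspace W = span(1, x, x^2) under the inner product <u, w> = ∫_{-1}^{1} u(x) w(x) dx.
g(x) = 2*x^2 - 9*x/5 - 1

The best approximation g ∈ W is the orthogonal projection of f onto W. Writing g = a_0 + a_1 x + a_2 x^2, the coefficients solve the normal equations G · a = b where
  G_{ij} = <φ_i, φ_j> and b_i = <f, φ_i>, with φ_0 = 1, φ_1 = x, φ_2 = x^2.
G =
  [2, 0, 2/3]
  [0, 2/3, 0]
  [2/3, 0, 2/5],
b = (-2/3, -6/5, 2/15).
Solving gives a_0 = -1, a_1 = -9/5, a_2 = 2, so
  g(x) = 2*x^2 - 9*x/5 - 1.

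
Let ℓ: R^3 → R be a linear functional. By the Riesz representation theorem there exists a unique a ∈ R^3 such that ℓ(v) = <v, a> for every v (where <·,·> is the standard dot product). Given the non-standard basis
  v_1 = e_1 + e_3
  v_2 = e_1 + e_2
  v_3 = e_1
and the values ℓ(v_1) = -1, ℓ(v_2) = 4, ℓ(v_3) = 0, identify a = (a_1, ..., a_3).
a = (0, 4, -1)

Write a = (a_1, ..., a_3) in the standard basis. For each basis vector v_i, ℓ(v_i) = <v_i, a> is a linear equation in the a_j's. Collect the n equations into a matrix system V a = ℓ, where row i of V is v_i (expressed in the standard basis). Since V is invertible (lower-triangular with 1s on the diagonal, up to permutation), solve by back-substitution:
  V =
[[1, 0, 1],
 [1, 1, 0],
 [1, 0, 0]]
  V a = (-1, 4, 0)
Solving gives a = (0, 4, -1).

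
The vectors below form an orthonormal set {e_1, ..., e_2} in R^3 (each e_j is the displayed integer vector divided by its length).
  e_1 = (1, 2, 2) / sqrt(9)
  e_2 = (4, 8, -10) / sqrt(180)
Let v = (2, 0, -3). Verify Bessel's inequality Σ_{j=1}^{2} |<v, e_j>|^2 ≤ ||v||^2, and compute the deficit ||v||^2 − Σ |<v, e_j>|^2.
Σ |<v, e_j>|^2 = 49/5; ||v||^2 = 13; deficit = 16/5

Write each e_j = u_j / sqrt(<u_j, u_j>) where u_j is the displayed integer vector. Then <v, e_j> = <v, u_j> / sqrt(<u_j, u_j>), so |<v, e_j>|^2 = <v, u_j>^2 / <u_j, u_j>.
Coefficients: <v, e_1> = -4/sqrt(9), <v, e_2> = 38/sqrt(180).
Square and sum: Σ |<v, e_j>|^2 = 49/5.
Compute ||v||^2 = v·v = 13.
Deficit = 13 − 49/5 = 16/5 ≥ 0, confirming Bessel's inequality. (The deficit equals ||v − Σ <v,e_j> e_j||^2, the squared distance from v to span{e_j}.)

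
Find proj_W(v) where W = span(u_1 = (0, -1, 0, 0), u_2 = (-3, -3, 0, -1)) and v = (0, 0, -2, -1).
proj_W(v) = (-3/10, 0, 0, -1/10)

Set up U = [u_1 | ... | u_2] ∈ R^(4×2). The projector onto W = col(U) is P = U (U^T U)^(-1) U^T.
Compute U^T U =
  [1, 3]
  [3, 19],
and U^T v = (0, 1).
Solve U^T U · c = U^T v for the coefficients: c = (-3/10, 1/10). The projection is proj_W(v) = U c.
Check: (v - proj_W(v)) · u_1 = 0  (should be 0).
Check: (v - proj_W(v)) · u_2 = 0  (should be 0).
Result: proj_W(v) = (-3/10, 0, 0, -1/10).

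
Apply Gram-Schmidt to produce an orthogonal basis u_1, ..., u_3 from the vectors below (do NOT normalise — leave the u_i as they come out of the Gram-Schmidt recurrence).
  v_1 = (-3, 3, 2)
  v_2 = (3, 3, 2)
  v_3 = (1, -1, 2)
Orthogonal basis:
  u_1 = (-3, 3, 2)
  u_2 = (39/11, 27/11, 18/11)
  u_3 = (0, -16/13, 24/13)

Apply the Gram-Schmidt recurrence
  u_1 = v_1
  u_i = v_i − Σ_{j<i} ((v_i · u_j) / (u_j · u_j)) · u_j.

Step by step this gives:
  u_1 = (-3, 3, 2)
  u_2 = (39/11, 27/11, 18/11)
  u_3 = (0, -16/13, 24/13)

Orthogonality check:
  u_2 · u_1 = 0 (should be 0)
  u_3 · u_1 = 0 (should be 0)
  u_3 · u_2 = 0 (should be 0)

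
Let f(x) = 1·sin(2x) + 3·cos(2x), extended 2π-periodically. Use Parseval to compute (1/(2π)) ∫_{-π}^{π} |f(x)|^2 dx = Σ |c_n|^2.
Σ |c_n|^2 = 5

Expand |f|^2 and use orthogonality of {sin(nx), cos(mx)} on [-π, π]:
  ∫_{-π}^{π} sin(nx)^2 dx = π, ∫ cos(mx)^2 dx = π, and cross terms integrate to 0.
So ∫_{-π}^{π} f(x)^2 dx = 1^2 · π + 3^2 · π = (1 + 9)π.
Divide by 2π: (1 + 9)/2 = 5.
By Parseval, this equals Σ |c_n|^2.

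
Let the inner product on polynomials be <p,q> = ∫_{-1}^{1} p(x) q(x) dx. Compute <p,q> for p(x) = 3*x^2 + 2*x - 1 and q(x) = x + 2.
<p,q> = 4/3

Expand the product: p(x)·q(x) = 3*x^3 + 8*x^2 + 3*x - 2.
∫_{-1}^{1} of each monomial x^k gives [2/(k+1) if k even, 0 if k odd]. Integrating term-by-term (or equivalently evaluating the antiderivative F(x) = 3*x^4/4 + 8*x^3/3 + 3*x^2/2 - 2*x at the endpoints):
  F(1) − F(−1) = 35/12 − (19/12) = 4/3.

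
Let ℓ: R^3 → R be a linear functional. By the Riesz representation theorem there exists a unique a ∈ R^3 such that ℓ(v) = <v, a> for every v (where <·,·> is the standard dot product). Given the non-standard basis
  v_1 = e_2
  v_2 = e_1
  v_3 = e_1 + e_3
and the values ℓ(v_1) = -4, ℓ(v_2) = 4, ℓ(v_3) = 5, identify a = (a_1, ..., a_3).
a = (4, -4, 1)

Write a = (a_1, ..., a_3) in the standard basis. For each basis vector v_i, ℓ(v_i) = <v_i, a> is a linear equation in the a_j's. Collect the n equations into a matrix system V a = ℓ, where row i of V is v_i (expressed in the standard basis). Since V is invertible (lower-triangular with 1s on the diagonal, up to permutation), solve by back-substitution:
  V =
[[0, 1, 0],
 [1, 0, 0],
 [1, 0, 1]]
  V a = (-4, 4, 5)
Solving gives a = (4, -4, 1).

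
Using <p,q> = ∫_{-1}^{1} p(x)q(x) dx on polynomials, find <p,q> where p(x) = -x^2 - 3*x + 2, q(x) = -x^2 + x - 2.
<p,q> = -48/5

Expand the product: p(x)·q(x) = x^4 + 2*x^3 - 3*x^2 + 8*x - 4.
∫_{-1}^{1} of each monomial x^k gives [2/(k+1) if k even, 0 if k odd]. Integrating term-by-term (or equivalently evaluating the antiderivative F(x) = x^5/5 + x^4/2 - x^3 + 4*x^2 - 4*x at the endpoints):
  F(1) − F(−1) = -3/10 − (93/10) = -48/5.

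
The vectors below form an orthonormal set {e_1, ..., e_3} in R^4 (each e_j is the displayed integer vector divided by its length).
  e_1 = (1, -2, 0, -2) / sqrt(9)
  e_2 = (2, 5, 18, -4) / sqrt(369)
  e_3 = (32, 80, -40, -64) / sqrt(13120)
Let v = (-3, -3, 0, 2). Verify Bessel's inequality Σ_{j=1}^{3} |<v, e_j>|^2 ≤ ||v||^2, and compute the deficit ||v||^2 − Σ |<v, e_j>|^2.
Σ |<v, e_j>|^2 = 94/5; ||v||^2 = 22; deficit = 16/5

Write each e_j = u_j / sqrt(<u_j, u_j>) where u_j is the displayed integer vector. Then <v, e_j> = <v, u_j> / sqrt(<u_j, u_j>), so |<v, e_j>|^2 = <v, u_j>^2 / <u_j, u_j>.
Coefficients: <v, e_1> = -1/sqrt(9), <v, e_2> = -29/sqrt(369), <v, e_3> = -464/sqrt(13120).
Square and sum: Σ |<v, e_j>|^2 = 94/5.
Compute ||v||^2 = v·v = 22.
Deficit = 22 − 94/5 = 16/5 ≥ 0, confirming Bessel's inequality. (The deficit equals ||v − Σ <v,e_j> e_j||^2, the squared distance from v to span{e_j}.)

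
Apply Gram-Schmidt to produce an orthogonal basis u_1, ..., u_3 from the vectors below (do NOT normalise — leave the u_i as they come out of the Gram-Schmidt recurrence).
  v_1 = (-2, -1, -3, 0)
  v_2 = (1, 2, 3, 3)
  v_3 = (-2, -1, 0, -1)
Orthogonal basis:
  u_1 = (-2, -1, -3, 0)
  u_2 = (-6/7, 15/14, 3/14, 3)
  u_3 = (-25/17, -7/17, 19/17, -6/17)

Apply the Gram-Schmidt recurrence
  u_1 = v_1
  u_i = v_i − Σ_{j<i} ((v_i · u_j) / (u_j · u_j)) · u_j.

Step by step this gives:
  u_1 = (-2, -1, -3, 0)
  u_2 = (-6/7, 15/14, 3/14, 3)
  u_3 = (-25/17, -7/17, 19/17, -6/17)

Orthogonality check:
  u_2 · u_1 = 0 (should be 0)
  u_3 · u_1 = 0 (should be 0)
  u_3 · u_2 = 0 (should be 0)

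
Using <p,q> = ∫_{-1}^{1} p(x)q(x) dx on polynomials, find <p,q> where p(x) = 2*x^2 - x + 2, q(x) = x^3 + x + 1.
<p,q> = 64/15

Expand the product: p(x)·q(x) = 2*x^5 - x^4 + 4*x^3 + x^2 + x + 2.
∫_{-1}^{1} of each monomial x^k gives [2/(k+1) if k even, 0 if k odd]. Integrating term-by-term (or equivalently evaluating the antiderivative F(x) = x^6/3 - x^5/5 + x^4 + x^3/3 + x^2/2 + 2*x at the endpoints):
  F(1) − F(−1) = 119/30 − (-3/10) = 64/15.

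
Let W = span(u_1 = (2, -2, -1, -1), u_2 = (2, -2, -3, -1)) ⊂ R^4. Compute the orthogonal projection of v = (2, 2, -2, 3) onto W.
proj_W(v) = (-2/3, 2/3, -2, 1/3)

Set up U = [u_1 | ... | u_2] ∈ R^(4×2). The projector onto W = col(U) is P = U (U^T U)^(-1) U^T.
Compute U^T U =
  [10, 12]
  [12, 18],
and U^T v = (-1, 3).
Solve U^T U · c = U^T v for the coefficients: c = (-3/2, 7/6). The projection is proj_W(v) = U c.
Check: (v - proj_W(v)) · u_1 = 0  (should be 0).
Check: (v - proj_W(v)) · u_2 = 0  (should be 0).
Result: proj_W(v) = (-2/3, 2/3, -2, 1/3).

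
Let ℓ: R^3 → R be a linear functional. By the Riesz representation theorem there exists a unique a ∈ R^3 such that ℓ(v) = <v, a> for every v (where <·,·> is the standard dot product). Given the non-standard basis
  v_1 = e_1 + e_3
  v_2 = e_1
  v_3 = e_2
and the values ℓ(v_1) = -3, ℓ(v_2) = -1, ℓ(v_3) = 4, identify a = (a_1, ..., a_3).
a = (-1, 4, -2)

Write a = (a_1, ..., a_3) in the standard basis. For each basis vector v_i, ℓ(v_i) = <v_i, a> is a linear equation in the a_j's. Collect the n equations into a matrix system V a = ℓ, where row i of V is v_i (expressed in the standard basis). Since V is invertible (lower-triangular with 1s on the diagonal, up to permutation), solve by back-substitution:
  V =
[[1, 0, 1],
 [1, 0, 0],
 [0, 1, 0]]
  V a = (-3, -1, 4)
Solving gives a = (-1, 4, -2).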